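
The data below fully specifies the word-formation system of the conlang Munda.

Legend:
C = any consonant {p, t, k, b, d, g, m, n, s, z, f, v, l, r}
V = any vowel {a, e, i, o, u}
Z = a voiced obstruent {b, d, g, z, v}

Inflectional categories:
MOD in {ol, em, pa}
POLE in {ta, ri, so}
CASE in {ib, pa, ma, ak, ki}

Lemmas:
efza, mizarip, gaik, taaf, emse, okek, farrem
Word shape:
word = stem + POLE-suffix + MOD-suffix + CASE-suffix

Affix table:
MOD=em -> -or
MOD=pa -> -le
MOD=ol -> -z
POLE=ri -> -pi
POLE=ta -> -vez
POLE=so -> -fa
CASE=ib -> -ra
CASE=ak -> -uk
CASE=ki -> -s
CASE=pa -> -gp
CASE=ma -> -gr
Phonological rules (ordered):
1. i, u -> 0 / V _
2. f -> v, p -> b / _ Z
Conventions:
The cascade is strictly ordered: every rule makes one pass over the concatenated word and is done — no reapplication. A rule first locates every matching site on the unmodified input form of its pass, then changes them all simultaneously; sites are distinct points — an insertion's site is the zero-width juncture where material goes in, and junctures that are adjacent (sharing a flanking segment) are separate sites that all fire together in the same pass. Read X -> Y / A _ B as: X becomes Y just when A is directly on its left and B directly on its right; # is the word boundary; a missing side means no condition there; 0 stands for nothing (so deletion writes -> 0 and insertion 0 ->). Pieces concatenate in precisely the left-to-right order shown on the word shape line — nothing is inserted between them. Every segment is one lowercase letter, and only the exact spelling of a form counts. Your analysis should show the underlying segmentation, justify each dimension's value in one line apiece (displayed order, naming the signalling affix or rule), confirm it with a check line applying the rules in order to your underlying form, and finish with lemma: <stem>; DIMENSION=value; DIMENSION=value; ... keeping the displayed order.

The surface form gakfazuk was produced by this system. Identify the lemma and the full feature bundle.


underlying: gaik-fa-z-uk
MOD=ol - signalled by the affix -z
POLE=so - signalled by the affix -fa
CASE=ak - signalled by the affix -uk
check: gaikfazuk -> gakfazuk -> gakfazuk
lemma: gaik; MOD=ol; POLE=so; CASE=ak


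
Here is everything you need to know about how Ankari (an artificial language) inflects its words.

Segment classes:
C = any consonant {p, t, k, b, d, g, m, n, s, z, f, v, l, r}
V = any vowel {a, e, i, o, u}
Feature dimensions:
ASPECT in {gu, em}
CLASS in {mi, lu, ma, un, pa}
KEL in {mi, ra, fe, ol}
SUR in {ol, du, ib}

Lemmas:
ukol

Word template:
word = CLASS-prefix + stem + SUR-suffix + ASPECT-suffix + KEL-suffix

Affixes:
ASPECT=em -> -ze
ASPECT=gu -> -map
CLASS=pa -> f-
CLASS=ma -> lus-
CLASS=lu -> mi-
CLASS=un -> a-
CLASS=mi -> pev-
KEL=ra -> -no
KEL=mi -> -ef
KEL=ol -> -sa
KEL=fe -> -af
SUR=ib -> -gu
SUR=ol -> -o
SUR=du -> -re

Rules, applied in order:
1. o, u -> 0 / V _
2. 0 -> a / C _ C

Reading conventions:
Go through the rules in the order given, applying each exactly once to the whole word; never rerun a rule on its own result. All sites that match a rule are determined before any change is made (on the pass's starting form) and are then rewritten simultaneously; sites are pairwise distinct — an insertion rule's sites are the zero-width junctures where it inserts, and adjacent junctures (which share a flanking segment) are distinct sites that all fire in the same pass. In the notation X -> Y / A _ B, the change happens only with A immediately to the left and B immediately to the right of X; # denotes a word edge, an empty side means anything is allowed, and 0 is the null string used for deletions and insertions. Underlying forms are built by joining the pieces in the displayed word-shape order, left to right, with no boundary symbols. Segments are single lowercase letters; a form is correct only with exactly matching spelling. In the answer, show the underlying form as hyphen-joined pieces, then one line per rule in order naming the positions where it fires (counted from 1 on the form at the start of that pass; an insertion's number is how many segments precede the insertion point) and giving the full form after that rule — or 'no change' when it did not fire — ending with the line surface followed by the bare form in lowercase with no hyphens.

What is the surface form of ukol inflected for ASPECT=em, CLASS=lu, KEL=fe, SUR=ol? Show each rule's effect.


underlying: mi-ukol-o-ze-af
1. o, u -> 0 / V _: fires at position(s) 3: mikolozeaf
2. 0 -> a / C _ C: no change
surface: mikolozeaf


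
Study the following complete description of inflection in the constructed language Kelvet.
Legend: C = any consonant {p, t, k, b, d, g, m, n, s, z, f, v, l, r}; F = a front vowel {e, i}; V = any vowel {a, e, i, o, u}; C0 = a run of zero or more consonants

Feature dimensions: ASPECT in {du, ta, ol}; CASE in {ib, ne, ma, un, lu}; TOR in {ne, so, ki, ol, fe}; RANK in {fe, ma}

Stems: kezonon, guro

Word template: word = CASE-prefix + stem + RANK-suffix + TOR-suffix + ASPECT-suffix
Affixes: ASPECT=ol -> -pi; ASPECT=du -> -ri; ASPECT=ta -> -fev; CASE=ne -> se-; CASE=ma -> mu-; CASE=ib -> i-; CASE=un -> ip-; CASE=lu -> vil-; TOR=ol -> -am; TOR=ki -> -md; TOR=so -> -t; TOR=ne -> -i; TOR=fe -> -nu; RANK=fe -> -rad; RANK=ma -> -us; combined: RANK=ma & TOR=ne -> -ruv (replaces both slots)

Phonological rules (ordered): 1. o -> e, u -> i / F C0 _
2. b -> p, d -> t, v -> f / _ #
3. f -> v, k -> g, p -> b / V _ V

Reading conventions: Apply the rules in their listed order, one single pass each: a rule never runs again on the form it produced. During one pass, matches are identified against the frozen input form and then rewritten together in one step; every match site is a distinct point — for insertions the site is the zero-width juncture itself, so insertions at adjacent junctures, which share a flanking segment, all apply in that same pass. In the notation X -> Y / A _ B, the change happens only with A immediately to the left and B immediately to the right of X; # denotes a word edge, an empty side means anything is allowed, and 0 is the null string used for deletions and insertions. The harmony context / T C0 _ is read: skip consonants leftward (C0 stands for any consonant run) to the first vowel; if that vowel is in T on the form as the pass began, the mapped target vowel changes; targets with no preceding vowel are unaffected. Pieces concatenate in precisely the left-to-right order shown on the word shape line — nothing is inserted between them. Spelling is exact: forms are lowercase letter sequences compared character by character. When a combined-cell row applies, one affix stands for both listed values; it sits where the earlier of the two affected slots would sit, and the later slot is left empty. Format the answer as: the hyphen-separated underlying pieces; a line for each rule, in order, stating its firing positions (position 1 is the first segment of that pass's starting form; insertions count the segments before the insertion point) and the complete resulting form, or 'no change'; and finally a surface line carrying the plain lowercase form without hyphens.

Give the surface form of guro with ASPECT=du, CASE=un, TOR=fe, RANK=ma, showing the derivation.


underlying: ip-guro-us-nu-ri
1. o -> e, u -> i / F C0 _: fires at position(s) 4: ipgirousnuri
2. b -> p, d -> t, v -> f / _ #: no change
3. f -> v, k -> g, p -> b / V _ V: no change
surface: ipgirousnuri


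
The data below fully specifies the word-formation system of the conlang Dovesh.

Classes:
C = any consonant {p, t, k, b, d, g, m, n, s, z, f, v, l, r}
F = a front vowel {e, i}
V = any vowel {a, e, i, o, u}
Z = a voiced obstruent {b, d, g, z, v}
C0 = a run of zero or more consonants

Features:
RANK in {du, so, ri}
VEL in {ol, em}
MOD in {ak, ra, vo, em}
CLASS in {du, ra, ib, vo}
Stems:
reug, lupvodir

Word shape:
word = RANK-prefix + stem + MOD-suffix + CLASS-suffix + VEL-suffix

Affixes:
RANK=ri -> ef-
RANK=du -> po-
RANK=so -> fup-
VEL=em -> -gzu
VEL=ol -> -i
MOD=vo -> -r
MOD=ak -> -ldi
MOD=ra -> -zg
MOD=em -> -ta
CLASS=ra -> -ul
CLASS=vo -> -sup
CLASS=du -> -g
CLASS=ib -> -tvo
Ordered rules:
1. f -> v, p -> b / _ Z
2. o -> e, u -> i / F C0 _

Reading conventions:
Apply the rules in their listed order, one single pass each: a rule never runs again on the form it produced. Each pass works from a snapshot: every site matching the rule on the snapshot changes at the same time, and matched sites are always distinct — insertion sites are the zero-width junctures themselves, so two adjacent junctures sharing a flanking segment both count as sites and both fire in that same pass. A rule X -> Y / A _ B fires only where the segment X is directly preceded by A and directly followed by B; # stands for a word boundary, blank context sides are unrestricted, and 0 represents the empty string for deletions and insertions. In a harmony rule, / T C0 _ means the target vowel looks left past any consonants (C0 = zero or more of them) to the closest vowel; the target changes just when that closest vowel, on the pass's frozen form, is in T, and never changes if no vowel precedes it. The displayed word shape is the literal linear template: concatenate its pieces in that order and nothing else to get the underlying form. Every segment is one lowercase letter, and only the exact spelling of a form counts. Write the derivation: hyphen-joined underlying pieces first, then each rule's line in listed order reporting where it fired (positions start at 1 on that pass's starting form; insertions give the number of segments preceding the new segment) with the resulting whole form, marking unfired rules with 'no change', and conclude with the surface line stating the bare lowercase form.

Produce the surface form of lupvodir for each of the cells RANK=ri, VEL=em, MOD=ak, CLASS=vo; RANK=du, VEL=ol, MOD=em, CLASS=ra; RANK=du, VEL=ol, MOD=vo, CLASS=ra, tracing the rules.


cell RANK=ri, VEL=em, MOD=ak, CLASS=vo:
underlying: ef-lupvodir-ldi-sup-gzu
1. f -> v, p -> b / _ Z: fires at position(s) 5, 16: eflubvodirldisubgzu
2. o -> e, u -> i / F C0 _: fires at position(s) 4, 15: eflibvodirldisibgzu
surface: eflibvodirldisibgzu

cell RANK=du, VEL=ol, MOD=em, CLASS=ra:
underlying: po-lupvodir-ta-ul-i
1. f -> v, p -> b / _ Z: fires at position(s) 5: polubvodirtauli
2. o -> e, u -> i / F C0 _: no change
surface: polubvodirtauli

cell RANK=du, VEL=ol, MOD=vo, CLASS=ra:
underlying: po-lupvodir-r-ul-i
1. f -> v, p -> b / _ Z: fires at position(s) 5: polubvodirruli
2. o -> e, u -> i / F C0 _: fires at position(s) 12: polubvodirrili
surface: polubvodirrili


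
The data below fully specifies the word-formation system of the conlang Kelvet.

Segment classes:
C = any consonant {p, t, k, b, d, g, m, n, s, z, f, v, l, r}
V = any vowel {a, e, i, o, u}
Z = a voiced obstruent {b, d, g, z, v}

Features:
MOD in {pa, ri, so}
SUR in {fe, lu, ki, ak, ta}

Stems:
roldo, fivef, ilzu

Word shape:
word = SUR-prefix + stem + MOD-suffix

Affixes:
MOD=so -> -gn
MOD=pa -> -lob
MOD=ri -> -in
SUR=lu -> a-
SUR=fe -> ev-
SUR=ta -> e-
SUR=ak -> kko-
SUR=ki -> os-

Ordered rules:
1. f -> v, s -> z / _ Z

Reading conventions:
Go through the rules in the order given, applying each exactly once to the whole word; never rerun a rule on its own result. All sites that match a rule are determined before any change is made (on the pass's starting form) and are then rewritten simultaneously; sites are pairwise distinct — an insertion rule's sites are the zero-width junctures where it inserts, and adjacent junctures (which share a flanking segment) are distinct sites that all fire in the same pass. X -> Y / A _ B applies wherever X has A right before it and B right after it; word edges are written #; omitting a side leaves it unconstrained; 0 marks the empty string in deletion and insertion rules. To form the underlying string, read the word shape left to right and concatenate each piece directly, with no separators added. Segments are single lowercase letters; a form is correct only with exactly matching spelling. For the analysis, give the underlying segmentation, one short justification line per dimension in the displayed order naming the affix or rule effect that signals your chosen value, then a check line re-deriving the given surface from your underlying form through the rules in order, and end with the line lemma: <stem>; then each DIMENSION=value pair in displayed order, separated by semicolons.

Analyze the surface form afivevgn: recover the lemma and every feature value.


underlying: a-fivef-gn
MOD=so - signalled by the affix -gn
SUR=lu - signalled by the affix a-
check: afivefgn -> afivevgn
lemma: fivef; MOD=so; SUR=lu


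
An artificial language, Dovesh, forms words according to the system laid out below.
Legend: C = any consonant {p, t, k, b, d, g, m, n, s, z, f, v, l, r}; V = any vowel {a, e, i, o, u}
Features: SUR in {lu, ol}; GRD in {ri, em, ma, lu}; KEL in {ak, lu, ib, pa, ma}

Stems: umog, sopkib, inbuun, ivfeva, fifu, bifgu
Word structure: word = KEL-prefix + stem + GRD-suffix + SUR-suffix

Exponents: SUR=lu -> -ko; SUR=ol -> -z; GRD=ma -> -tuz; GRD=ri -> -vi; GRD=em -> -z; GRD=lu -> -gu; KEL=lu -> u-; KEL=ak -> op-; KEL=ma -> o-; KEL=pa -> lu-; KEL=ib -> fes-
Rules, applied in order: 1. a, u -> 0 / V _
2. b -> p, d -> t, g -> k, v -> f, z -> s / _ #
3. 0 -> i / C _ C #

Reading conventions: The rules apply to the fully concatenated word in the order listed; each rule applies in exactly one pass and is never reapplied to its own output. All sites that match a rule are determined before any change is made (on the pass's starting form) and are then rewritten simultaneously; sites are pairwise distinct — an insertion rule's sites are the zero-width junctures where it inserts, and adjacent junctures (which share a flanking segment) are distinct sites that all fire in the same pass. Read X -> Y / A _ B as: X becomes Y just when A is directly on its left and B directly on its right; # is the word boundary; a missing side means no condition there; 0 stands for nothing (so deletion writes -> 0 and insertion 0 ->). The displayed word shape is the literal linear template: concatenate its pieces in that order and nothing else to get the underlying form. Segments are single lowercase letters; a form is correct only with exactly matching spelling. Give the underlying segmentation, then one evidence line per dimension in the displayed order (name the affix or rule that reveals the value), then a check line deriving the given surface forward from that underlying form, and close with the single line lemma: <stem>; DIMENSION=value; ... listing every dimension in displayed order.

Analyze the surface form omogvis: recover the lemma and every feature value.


underlying: o-umog-vi-z
SUR=ol - signalled by the affix -z
GRD=ri - signalled by the affix -vi
KEL=ma - signalled by the affix o-
check: oumogviz -> omogviz -> omogvis -> omogvis
lemma: umog; SUR=ol; GRD=ri; KEL=ma


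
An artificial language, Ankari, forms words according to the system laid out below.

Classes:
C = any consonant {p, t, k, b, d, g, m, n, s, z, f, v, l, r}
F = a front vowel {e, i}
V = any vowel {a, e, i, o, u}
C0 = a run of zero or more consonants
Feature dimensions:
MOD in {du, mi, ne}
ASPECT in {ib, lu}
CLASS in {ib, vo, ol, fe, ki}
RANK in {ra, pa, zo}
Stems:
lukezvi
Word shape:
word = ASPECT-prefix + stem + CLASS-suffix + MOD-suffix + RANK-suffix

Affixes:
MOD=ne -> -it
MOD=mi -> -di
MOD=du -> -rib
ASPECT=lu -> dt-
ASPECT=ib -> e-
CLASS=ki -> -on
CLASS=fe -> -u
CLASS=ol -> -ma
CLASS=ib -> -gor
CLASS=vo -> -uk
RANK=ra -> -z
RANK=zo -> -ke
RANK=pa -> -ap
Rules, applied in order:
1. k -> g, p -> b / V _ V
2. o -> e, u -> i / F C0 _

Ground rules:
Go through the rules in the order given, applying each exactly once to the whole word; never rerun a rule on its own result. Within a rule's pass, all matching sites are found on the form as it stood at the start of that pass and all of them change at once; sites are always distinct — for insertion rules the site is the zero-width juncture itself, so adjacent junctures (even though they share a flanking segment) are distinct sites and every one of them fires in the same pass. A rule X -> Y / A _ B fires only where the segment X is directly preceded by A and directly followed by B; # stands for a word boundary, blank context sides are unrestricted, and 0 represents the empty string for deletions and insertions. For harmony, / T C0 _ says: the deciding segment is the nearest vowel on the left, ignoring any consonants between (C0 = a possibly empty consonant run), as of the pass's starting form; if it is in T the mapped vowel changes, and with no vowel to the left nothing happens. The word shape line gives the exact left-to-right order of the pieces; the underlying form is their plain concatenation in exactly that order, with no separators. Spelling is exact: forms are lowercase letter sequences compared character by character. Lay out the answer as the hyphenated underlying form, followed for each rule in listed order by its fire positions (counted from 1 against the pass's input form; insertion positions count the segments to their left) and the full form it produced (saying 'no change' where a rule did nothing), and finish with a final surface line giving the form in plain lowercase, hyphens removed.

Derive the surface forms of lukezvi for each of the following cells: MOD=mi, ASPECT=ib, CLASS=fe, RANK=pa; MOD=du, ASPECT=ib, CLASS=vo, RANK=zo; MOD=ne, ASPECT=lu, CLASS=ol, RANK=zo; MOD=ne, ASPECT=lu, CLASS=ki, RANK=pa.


cell MOD=mi, ASPECT=ib, CLASS=fe, RANK=pa:
underlying: e-lukezvi-u-di-ap
1. k -> g, p -> b / V _ V: fires at position(s) 4: elugezviudiap
2. o -> e, u -> i / F C0 _: fires at position(s) 3, 9: eligezviidiap
surface: eligezviidiap

cell MOD=du, ASPECT=ib, CLASS=vo, RANK=zo:
underlying: e-lukezvi-uk-rib-ke
1. k -> g, p -> b / V _ V: fires at position(s) 4: elugezviukribke
2. o -> e, u -> i / F C0 _: fires at position(s) 3, 9: eligezviikribke
surface: eligezviikribke

cell MOD=ne, ASPECT=lu, CLASS=ol, RANK=zo:
underlying: dt-lukezvi-ma-it-ke
1. k -> g, p -> b / V _ V: fires at position(s) 5: dtlugezvimaitke
2. o -> e, u -> i / F C0 _: no change
surface: dtlugezvimaitke

cell MOD=ne, ASPECT=lu, CLASS=ki, RANK=pa:
underlying: dt-lukezvi-on-it-ap
1. k -> g, p -> b / V _ V: fires at position(s) 5: dtlugezvionitap
2. o -> e, u -> i / F C0 _: fires at position(s) 10: dtlugezvienitap
surface: dtlugezvienitap


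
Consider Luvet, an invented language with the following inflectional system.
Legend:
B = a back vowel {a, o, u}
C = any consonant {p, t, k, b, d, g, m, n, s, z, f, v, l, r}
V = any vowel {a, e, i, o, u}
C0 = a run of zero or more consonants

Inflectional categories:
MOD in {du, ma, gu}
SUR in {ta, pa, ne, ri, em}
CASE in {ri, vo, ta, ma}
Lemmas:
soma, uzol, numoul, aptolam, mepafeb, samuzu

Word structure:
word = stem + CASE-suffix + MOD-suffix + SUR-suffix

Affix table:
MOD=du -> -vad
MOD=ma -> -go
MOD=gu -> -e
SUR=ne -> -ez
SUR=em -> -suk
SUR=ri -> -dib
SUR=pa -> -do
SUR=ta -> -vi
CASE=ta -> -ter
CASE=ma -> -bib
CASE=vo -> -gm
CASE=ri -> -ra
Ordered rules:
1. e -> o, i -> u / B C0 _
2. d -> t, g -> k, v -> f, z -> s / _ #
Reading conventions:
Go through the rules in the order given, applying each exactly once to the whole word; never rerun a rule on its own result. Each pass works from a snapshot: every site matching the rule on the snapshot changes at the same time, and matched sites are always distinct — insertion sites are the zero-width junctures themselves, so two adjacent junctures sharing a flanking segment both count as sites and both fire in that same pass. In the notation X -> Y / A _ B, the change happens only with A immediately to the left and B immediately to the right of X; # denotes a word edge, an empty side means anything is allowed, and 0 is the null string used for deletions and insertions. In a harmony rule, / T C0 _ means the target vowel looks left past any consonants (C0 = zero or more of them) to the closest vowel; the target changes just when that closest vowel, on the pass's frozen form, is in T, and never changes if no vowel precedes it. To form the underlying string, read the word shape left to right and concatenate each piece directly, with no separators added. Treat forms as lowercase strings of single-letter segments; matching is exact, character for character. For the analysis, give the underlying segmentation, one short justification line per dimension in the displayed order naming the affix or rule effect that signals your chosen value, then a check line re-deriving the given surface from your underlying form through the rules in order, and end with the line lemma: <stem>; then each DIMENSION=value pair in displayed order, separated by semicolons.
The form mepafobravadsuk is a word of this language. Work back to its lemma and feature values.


underlying: mepafeb-ra-vad-suk
MOD=du - signalled by the affix -vad
SUR=em - signalled by the affix -suk
CASE=ri - signalled by the affix -ra
check: mepafebravadsuk -> mepafobravadsuk -> mepafobravadsuk
lemma: mepafeb; MOD=du; SUR=em; CASE=ri


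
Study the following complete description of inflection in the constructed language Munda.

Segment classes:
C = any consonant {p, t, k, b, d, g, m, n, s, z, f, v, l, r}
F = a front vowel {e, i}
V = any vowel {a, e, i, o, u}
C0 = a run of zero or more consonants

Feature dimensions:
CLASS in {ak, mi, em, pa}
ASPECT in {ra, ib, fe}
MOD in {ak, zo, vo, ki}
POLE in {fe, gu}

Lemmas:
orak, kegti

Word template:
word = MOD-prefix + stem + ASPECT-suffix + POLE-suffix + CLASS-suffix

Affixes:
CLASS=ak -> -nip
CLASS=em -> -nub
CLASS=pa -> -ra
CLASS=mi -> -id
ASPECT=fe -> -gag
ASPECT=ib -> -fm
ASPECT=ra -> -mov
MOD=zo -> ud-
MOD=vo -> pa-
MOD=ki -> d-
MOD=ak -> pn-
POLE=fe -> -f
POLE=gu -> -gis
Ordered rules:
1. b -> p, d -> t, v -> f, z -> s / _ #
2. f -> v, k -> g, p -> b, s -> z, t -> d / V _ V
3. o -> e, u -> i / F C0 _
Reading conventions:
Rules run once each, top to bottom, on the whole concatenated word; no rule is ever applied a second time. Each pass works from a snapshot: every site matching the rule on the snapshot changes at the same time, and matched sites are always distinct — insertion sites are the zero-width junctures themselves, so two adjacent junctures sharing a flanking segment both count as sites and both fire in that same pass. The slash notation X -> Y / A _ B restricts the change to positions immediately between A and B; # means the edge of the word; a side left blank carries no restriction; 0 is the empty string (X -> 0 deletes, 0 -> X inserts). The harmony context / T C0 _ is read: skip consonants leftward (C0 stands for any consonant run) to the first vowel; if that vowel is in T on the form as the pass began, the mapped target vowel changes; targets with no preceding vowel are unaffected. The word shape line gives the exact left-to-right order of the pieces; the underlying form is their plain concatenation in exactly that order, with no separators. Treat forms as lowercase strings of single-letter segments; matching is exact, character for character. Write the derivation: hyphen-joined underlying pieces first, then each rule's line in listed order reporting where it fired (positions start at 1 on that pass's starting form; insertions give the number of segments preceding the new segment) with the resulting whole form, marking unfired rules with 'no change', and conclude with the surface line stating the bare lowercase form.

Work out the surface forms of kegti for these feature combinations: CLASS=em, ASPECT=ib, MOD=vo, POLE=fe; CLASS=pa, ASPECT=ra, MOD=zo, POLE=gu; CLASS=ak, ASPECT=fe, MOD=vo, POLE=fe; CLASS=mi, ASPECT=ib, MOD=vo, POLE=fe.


cell CLASS=em, ASPECT=ib, MOD=vo, POLE=fe:
underlying: pa-kegti-fm-f-nub
1. b -> p, d -> t, v -> f, z -> s / _ #: fires at position(s) 13: pakegtifmfnup
2. f -> v, k -> g, p -> b, s -> z, t -> d / V _ V: fires at position(s) 3: pagegtifmfnup
3. o -> e, u -> i / F C0 _: fires at position(s) 12: pagegtifmfnip
surface: pagegtifmfnip

cell CLASS=pa, ASPECT=ra, MOD=zo, POLE=gu:
underlying: ud-kegti-mov-gis-ra
1. b -> p, d -> t, v -> f, z -> s / _ #: no change
2. f -> v, k -> g, p -> b, s -> z, t -> d / V _ V: no change
3. o -> e, u -> i / F C0 _: fires at position(s) 9: udkegtimevgisra
surface: udkegtimevgisra

cell CLASS=ak, ASPECT=fe, MOD=vo, POLE=fe:
underlying: pa-kegti-gag-f-nip
1. b -> p, d -> t, v -> f, z -> s / _ #: no change
2. f -> v, k -> g, p -> b, s -> z, t -> d / V _ V: fires at position(s) 3: pagegtigagfnip
3. o -> e, u -> i / F C0 _: no change
surface: pagegtigagfnip

cell CLASS=mi, ASPECT=ib, MOD=vo, POLE=fe:
underlying: pa-kegti-fm-f-id
1. b -> p, d -> t, v -> f, z -> s / _ #: fires at position(s) 12: pakegtifmfit
2. f -> v, k -> g, p -> b, s -> z, t -> d / V _ V: fires at position(s) 3: pagegtifmfit
3. o -> e, u -> i / F C0 _: no change
surface: pagegtifmfit


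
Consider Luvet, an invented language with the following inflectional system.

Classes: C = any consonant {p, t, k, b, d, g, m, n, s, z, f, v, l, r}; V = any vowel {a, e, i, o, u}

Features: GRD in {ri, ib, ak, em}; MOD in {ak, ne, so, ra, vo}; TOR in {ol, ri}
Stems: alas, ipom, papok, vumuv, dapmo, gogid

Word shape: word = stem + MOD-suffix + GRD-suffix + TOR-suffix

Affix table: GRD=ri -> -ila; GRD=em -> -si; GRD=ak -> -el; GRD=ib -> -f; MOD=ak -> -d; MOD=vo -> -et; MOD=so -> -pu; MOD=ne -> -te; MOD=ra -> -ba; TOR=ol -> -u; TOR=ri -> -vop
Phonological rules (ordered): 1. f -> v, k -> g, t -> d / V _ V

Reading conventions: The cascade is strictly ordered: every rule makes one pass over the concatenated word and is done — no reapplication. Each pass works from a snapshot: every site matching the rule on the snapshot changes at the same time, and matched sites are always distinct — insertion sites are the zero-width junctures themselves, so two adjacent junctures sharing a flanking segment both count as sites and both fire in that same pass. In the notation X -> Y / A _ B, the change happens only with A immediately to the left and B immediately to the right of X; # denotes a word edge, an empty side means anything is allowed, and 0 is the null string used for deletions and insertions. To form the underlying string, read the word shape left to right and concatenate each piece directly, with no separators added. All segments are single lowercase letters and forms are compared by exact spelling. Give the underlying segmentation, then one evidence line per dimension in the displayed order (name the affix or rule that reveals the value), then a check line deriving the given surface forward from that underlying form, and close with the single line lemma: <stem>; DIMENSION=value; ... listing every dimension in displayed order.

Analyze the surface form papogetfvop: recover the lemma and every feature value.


underlying: papok-et-f-vop
GRD=ib - signalled by the affix -f
MOD=vo - signalled by the affix -et
TOR=ri - signalled by the affix -vop
check: papoketfvop -> papogetfvop
lemma: papok; GRD=ib; MOD=vo; TOR=ri


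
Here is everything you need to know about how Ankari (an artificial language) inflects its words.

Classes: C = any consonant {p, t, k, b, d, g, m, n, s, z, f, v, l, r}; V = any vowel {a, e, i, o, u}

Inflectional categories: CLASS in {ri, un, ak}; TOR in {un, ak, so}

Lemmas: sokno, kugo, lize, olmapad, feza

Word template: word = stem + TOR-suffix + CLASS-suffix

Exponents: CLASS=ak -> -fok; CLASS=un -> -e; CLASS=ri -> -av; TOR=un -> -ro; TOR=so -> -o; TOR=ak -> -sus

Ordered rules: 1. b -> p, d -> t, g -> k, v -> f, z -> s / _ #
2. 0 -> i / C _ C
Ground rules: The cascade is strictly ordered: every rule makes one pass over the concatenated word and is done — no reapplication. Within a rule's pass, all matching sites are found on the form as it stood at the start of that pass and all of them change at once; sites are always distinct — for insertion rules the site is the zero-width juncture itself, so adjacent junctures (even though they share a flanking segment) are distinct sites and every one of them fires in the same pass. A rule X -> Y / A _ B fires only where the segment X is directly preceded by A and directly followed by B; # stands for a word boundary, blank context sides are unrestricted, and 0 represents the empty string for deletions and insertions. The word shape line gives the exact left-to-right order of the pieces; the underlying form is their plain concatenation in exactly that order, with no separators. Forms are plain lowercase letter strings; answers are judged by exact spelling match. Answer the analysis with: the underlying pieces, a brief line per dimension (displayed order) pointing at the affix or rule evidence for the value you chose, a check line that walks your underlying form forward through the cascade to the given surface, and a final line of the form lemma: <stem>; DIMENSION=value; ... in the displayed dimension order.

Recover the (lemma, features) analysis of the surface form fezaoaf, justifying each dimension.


underlying: feza-o-av
CLASS=ri - signalled by the affix -av
TOR=so - signalled by the affix -o
check: fezaoav -> fezaoaf -> fezaoaf
lemma: feza; CLASS=ri; TOR=so


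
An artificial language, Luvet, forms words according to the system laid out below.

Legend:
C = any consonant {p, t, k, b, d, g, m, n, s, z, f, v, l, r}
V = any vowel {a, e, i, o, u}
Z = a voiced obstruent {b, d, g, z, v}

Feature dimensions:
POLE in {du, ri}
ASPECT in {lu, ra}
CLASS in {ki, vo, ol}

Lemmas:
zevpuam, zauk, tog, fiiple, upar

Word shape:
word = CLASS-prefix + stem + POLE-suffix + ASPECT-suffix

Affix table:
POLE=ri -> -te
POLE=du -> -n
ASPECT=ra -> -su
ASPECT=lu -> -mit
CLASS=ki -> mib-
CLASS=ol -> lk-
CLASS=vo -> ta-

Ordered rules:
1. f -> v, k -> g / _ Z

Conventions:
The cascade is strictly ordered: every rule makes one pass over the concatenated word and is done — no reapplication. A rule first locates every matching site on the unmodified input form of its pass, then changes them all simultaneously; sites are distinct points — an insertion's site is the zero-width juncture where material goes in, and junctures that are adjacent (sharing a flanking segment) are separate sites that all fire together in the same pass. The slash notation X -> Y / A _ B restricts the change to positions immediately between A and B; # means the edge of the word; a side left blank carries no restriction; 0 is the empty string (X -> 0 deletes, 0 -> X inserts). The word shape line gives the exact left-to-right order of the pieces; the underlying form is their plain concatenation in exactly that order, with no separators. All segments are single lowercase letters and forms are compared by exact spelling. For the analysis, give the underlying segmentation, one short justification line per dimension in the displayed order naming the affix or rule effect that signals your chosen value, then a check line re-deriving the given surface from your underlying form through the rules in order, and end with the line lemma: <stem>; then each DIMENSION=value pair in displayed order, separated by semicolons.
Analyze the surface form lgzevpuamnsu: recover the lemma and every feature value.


underlying: lk-zevpuam-n-su
POLE=du - signalled by the affix -n
ASPECT=ra - signalled by the affix -su
CLASS=ol - signalled by the affix lk-
check: lkzevpuamnsu -> lgzevpuamnsu
lemma: zevpuam; POLE=du; ASPECT=ra; CLASS=ol


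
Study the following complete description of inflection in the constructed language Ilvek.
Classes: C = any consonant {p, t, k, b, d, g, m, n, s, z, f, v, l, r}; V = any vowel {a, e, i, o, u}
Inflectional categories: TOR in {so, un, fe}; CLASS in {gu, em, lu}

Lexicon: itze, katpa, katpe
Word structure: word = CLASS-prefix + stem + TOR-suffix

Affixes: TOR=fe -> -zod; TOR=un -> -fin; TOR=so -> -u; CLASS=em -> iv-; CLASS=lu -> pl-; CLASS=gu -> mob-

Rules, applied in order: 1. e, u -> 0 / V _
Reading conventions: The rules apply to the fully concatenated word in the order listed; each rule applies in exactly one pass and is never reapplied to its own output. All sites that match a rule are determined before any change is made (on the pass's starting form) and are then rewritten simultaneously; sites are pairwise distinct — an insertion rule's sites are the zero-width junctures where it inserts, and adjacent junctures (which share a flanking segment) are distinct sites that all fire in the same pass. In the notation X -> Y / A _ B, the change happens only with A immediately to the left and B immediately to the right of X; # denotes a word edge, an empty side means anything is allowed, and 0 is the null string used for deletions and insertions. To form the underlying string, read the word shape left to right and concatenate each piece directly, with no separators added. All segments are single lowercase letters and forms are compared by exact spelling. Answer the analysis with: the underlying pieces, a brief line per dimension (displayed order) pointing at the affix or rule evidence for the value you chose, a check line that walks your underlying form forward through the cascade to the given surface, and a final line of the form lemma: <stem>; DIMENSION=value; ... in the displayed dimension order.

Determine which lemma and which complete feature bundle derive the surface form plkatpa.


underlying: pl-katpa-u
TOR=so - signalled by the affix -u
CLASS=lu - signalled by the affix pl-
check: plkatpau -> plkatpa
lemma: katpa; TOR=so; CLASS=lu


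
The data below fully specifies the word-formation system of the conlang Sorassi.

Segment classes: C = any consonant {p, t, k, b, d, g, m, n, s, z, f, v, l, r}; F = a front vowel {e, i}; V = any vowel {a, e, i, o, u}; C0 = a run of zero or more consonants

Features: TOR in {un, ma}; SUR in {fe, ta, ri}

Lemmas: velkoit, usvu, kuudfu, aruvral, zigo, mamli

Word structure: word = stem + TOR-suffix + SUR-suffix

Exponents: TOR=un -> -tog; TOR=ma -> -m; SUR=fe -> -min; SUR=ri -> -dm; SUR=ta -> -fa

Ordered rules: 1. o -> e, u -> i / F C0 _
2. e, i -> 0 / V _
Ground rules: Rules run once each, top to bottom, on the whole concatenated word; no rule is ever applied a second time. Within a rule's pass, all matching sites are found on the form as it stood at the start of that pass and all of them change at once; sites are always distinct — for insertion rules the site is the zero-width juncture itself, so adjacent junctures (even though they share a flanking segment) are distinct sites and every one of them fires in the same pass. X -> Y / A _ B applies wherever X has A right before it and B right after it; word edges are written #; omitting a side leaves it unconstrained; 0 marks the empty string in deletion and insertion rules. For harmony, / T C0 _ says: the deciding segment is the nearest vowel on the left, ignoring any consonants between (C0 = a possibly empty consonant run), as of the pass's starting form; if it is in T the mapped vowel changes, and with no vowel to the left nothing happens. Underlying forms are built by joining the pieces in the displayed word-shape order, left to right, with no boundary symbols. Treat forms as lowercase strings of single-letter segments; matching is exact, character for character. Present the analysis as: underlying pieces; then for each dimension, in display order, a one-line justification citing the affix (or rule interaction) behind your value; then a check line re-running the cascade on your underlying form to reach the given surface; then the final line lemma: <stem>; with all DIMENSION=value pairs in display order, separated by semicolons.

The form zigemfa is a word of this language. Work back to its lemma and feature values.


underlying: zigo-m-fa
TOR=ma - signalled by the affix -m
SUR=ta - signalled by the affix -fa
check: zigomfa -> zigemfa -> zigemfa
lemma: zigo; TOR=ma; SUR=ta


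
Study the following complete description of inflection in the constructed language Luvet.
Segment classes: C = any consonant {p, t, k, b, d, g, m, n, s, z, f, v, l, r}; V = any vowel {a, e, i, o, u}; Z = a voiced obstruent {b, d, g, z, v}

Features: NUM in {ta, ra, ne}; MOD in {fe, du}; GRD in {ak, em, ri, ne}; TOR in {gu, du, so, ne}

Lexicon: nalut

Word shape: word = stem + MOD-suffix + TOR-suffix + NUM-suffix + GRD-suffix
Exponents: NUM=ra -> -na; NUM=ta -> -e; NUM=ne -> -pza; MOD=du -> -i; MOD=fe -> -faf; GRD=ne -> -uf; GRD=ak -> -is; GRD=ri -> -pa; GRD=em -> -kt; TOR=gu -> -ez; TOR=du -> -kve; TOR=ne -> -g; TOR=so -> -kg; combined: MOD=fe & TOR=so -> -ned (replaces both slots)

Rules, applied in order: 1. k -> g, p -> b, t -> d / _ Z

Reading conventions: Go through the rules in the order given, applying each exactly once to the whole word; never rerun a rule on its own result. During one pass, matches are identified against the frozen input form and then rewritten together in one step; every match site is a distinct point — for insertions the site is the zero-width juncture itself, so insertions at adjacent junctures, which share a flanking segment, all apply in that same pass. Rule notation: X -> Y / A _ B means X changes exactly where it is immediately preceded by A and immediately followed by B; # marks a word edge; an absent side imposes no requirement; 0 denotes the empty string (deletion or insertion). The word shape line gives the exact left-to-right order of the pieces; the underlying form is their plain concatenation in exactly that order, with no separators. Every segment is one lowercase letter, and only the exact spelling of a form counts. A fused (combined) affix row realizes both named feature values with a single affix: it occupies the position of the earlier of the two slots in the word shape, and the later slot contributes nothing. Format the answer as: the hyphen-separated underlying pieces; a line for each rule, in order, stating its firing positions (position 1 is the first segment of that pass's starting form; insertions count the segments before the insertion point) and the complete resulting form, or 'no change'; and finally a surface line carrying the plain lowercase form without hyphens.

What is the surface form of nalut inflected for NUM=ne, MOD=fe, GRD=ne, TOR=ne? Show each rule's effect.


underlying: nalut-faf-g-pza-uf
1. k -> g, p -> b, t -> d / _ Z: fires at position(s) 10: nalutfafgbzauf
surface: nalutfafgbzauf


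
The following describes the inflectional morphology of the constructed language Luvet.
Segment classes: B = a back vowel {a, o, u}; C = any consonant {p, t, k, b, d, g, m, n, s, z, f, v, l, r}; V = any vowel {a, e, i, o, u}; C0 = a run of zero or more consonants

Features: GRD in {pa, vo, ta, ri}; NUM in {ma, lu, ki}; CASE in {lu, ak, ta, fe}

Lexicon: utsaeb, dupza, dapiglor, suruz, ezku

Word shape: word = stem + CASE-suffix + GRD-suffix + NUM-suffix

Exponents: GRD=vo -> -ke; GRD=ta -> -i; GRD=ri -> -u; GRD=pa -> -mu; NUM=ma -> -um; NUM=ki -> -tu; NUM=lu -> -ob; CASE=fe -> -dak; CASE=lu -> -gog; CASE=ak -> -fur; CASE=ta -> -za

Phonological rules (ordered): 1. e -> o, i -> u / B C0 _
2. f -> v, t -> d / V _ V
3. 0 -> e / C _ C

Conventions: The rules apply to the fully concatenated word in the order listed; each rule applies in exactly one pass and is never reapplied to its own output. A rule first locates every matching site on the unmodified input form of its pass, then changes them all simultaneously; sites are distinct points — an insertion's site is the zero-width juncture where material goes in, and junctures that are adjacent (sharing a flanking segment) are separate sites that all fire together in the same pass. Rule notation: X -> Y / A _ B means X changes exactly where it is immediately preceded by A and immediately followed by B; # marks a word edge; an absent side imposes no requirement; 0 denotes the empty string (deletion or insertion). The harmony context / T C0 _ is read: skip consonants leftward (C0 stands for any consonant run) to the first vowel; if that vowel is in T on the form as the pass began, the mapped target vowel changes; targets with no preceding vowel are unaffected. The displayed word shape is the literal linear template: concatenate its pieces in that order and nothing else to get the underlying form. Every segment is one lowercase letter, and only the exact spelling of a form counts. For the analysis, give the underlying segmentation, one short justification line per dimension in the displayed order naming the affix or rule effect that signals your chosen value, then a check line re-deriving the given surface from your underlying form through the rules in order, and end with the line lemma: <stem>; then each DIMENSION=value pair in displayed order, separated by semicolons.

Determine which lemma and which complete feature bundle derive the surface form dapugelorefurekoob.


underlying: dapiglor-fur-ke-ob
GRD=vo - signalled by the affix -ke
NUM=lu - signalled by the affix -ob
CASE=ak - signalled by the affix -fur
check: dapiglorfurkeob -> dapuglorfurkoob -> dapuglorfurkoob -> dapugelorefurekoob
lemma: dapiglor; GRD=vo; NUM=lu; CASE=ak
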